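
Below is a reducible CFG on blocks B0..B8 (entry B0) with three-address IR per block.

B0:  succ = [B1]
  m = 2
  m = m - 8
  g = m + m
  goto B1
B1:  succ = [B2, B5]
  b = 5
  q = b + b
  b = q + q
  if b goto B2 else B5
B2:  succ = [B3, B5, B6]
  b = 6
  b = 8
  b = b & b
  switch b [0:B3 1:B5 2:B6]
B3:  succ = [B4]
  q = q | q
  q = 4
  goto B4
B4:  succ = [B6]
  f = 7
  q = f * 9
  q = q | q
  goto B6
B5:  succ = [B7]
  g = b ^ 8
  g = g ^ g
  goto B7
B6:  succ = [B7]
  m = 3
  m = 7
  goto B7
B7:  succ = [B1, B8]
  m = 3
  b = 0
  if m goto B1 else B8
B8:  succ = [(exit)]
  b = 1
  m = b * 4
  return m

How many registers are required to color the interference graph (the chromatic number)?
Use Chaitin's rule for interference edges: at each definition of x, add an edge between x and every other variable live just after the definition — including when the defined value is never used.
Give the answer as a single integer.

Answer: 2

Working:
def/use:
  B0 def {g,m} use ∅
  B1 def {b,q} use ∅
  B2 def {b} use ∅
  B3 def {q} use {q}
  B4 def {f,q} use ∅
  B5 def {g} use {b}
  B6 def {m} use ∅
  B7 def {b,m} use ∅
  B8 def {b,m} use ∅

Live sets:
  live B0: ∅→∅
  live B1: ∅→{b,q}
  live B2: {q}→{b,q}
  live B3: {q}→∅
  live B4: ∅→∅
  live B5: {b}→∅
  live B6: ∅→∅
  live B7: ∅→∅
  live B8: ∅→∅

Interference:
  b: {m,q}
  f: ∅
  g: ∅
  m: {b}
  q: {b}

Registers:
  {b,m} pairwise interfere (2-clique) ⇒ χ ≥ 2
  assign b→c0 f→c0 g→c0 m→c1 q→c1 — no edge inside a register ⇒ χ ≤ 2
  χ = 2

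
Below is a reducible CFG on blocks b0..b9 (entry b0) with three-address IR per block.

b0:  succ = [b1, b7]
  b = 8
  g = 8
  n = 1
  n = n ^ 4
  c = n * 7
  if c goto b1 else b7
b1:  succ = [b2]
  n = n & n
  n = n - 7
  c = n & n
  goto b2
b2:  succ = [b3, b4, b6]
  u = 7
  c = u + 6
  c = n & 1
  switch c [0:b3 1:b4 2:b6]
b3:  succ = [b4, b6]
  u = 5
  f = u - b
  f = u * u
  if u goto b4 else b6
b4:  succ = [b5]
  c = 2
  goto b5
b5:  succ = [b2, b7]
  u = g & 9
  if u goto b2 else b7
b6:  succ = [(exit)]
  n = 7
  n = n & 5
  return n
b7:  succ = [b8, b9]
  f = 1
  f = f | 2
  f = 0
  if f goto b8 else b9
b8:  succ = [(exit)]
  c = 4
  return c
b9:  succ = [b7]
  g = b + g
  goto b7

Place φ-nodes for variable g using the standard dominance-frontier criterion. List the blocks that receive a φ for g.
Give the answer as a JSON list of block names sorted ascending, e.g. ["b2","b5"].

idom tree: b1←b0 b2←b1 b3←b2 b4←b2 b5←b4 b6←b2 b7←b0 b8←b7 b9←b7
Dom∩ at merges:
  b2: preds {b1,b5}: {b0,b1} ∩ {b0,b1,b2,b4,b5} = {b0,b1}; idom=b1
  b4: preds {b2,b3}: {b0,b1,b2} ∩ {b0,b1,b2,b3} = {b0,b1,b2}; idom=b2
  b6: preds {b2,b3}: {b0,b1,b2} ∩ {b0,b1,b2,b3} = {b0,b1,b2}; idom=b2
  b7: preds {b0,b5,b9}: {b0} ∩ {b0,b1,b2,b4,b5} ∩ {b0,b7,b9} = {b0}; idom=b0

Frontier:
  join b2 pred b1: · stop@b1
  join b2 pred b5: b5→b4→b2 stop@b1
  join b4 pred b2: · stop@b2
  join b4 pred b3: b3 stop@b2
  join b6 pred b2: · stop@b2
  join b6 pred b3: b3 stop@b2
  join b7 pred b0: · stop@b0
  join b7 pred b5: b5→b4→b2→b1 stop@b0
  join b7 pred b9: b9→b7 stop@b0
  b0 → ∅
  b1 → {b7}
  b2 → {b2,b7}
  b3 → {b4,b6}
  b4 → {b2,b7}
  b5 → {b2,b7}
  b6 → ∅
  b7 → {b7}
  b8 → ∅
  b9 → {b7}

φ for g: defs {b0,b9}
  DF⁺ = {b7}

Answer: ["b7"]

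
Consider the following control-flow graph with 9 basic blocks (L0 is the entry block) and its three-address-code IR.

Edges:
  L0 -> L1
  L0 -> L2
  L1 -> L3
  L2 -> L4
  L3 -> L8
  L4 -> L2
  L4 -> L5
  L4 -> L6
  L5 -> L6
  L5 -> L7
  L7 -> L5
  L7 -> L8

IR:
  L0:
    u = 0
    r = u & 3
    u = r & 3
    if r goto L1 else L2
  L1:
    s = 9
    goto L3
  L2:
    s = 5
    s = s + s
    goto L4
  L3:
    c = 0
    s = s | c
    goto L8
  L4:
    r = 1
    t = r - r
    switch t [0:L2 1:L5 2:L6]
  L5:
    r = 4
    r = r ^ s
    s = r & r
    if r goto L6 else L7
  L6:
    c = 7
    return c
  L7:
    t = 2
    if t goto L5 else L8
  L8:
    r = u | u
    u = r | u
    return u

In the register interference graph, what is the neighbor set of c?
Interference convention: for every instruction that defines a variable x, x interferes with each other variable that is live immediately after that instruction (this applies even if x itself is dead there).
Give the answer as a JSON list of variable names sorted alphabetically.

Answer: ["s", "u"]

Derivation:
def/use:
  L0: {r,u} / ∅
  L1: {s} / ∅
  L2: {s} / ∅
  L3: {c,s} / {s}
  L4: {r,t} / ∅
  L5: {r,s} / {s}
  L6: {c} / ∅
  L7: {t} / ∅
  L8: {r,u} / {u}

Backward fixpoint:
  L0: in=∅ out={u}
  L1: in={u} out={s,u}
  L2: in={u} out={s,u}
  L3: in={s,u} out={u}
  L4: in={s,u} out={s,u}
  L5: in={s,u} out={s,u}
  L6: in=∅ out=∅
  L7: in={s,u} out={s,u}
  L8: in={u} out=∅

Interfere edges:
  c: {s,u}
  r: {s,u}
  s: {c,r,t,u}
  t: {s,u}
  u: {c,r,s,t}

N(c) = ["s", "u"]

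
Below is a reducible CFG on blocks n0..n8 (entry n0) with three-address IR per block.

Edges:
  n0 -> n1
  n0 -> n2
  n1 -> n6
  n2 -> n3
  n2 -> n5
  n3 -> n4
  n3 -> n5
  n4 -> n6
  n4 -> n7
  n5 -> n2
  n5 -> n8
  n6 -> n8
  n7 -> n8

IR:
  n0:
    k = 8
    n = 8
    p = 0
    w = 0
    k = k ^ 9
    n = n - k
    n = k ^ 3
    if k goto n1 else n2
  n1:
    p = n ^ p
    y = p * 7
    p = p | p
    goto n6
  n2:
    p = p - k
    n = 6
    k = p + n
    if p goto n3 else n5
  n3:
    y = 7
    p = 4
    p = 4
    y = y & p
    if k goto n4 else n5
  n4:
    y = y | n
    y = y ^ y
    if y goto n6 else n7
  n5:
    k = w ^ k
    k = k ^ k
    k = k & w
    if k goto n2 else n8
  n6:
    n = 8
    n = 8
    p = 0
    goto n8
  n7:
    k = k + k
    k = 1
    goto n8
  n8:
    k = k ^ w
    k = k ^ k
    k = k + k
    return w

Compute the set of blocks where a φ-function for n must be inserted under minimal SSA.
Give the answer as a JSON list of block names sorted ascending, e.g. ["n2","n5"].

Answer: ["n2", "n6", "n8"]

Working:
idom tree: n1←n0 n2←n0 n3←n2 n4←n3 n5←n2 n6←n0 n7←n4 n8←n0
Dom∩ at merges:
  n2: preds {n0,n5}: {n0} ∩ {n0,n2,n5} = {n0}; idom=n0
  n5: preds {n2,n3}: {n0,n2} ∩ {n0,n2,n3} = {n0,n2}; idom=n2
  n6: preds {n1,n4}: {n0,n1} ∩ {n0,n2,n3,n4} = {n0}; idom=n0
  n8: preds {n5,n6,n7}: {n0,n2,n5} ∩ {n0,n6} ∩ {n0,n2,n3,n4,n7} = {n0}; idom=n0

DF derivation:
  join n2 pred n0: · stop@n0
  join n2 pred n5: n5→n2 stop@n0
  join n5 pred n2: · stop@n2
  join n5 pred n3: n3 stop@n2
  join n6 pred n1: n1 stop@n0
  join n6 pred n4: n4→n3→n2 stop@n0
  join n8 pred n5: n5→n2 stop@n0
  join n8 pred n6: n6 stop@n0
  join n8 pred n7: n7→n4→n3→n2 stop@n0
  DF(n0)=∅
  DF(n1)={n6}
  DF(n2)={n2,n6,n8}
  DF(n3)={n5,n6,n8}
  DF(n4)={n6,n8}
  DF(n5)={n2,n8}
  DF(n6)={n8}
  DF(n7)={n8}
  DF(n8)=∅

φ for n: defs {n0,n2,n6}
  DF⁺ = {n2,n6,n8}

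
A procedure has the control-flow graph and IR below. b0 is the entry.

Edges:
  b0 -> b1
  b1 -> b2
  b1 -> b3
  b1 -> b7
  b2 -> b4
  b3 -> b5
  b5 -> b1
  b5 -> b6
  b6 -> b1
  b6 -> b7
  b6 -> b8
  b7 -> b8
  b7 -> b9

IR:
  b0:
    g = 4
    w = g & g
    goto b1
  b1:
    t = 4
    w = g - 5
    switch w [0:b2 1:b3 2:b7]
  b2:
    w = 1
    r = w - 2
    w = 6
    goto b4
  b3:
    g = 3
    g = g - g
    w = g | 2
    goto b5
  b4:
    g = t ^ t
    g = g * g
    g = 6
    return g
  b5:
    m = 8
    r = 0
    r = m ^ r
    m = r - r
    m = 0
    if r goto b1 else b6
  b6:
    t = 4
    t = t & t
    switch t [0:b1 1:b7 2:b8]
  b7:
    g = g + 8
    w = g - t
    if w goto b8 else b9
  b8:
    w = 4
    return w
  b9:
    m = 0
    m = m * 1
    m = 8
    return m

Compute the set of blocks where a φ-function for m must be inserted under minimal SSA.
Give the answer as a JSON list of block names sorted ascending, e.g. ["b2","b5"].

idom tree: b1←b0 b2←b1 b3←b1 b4←b2 b5←b3 b6←b5 b7←b1 b8←b1 b9←b7
Join-block Dom:
  b1: preds {b0,b5,b6}: {b0} ∩ {b0,b1,b3,b5} ∩ {b0,b1,b3,b5,b6} = {b0}; idom=b0
  b7: preds {b1,b6}: {b0,b1} ∩ {b0,b1,b3,b5,b6} = {b0,b1}; idom=b1
  b8: preds {b6,b7}: {b0,b1,b3,b5,b6} ∩ {b0,b1,b7} = {b0,b1}; idom=b1

DF derivation:
  b1←b0: walk · to b0
  b1←b5: walk b5→b3→b1 to b0
  b1←b6: walk b6→b5→b3→b1 to b0
  b7←b1: walk · to b1
  b7←b6: walk b6→b5→b3 to b1
  b8←b6: walk b6→b5→b3 to b1
  b8←b7: walk b7 to b1
  b0: DF=∅
  b1: DF={b1}
  b2: DF=∅
  b3: DF={b1,b7,b8}
  b4: DF=∅
  b5: DF={b1,b7,b8}
  b6: DF={b1,b7,b8}
  b7: DF={b8}
  b8: DF=∅
  b9: DF=∅

φ for m: defs {b5,b9}
  DF⁺ = {b1,b7,b8}

Answer: ["b1", "b7", "b8"]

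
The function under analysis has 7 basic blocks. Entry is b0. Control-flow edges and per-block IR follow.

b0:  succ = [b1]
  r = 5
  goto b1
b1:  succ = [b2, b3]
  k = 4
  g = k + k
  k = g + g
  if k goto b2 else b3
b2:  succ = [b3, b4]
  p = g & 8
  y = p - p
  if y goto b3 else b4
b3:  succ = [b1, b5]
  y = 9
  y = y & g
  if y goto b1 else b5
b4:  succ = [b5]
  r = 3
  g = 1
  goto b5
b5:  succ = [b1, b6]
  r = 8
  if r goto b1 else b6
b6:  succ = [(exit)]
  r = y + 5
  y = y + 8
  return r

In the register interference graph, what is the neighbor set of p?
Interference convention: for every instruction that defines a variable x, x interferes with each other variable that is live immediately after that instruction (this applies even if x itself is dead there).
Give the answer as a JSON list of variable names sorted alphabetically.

Per-block:
  b0: def={r} ue=∅
  b1: def={g,k} ue=∅
  b2: def={p,y} ue={g}
  b3: def={y} ue={g}
  b4: def={g,r} ue=∅
  b5: def={r} ue=∅
  b6: def={r,y} ue={y}

Liveness:
  b0: in=∅ out=∅
  b1: in=∅ out={g}
  b2: in={g} out={g,y}
  b3: in={g} out={y}
  b4: in={y} out={y}
  b5: in={y} out={y}
  b6: in={y} out=∅

Interfere edges:
  g: {k,p,y}
  k: {g}
  p: {g}
  r: {y}
  y: {g,r}

N(p) = ["g"]

Answer: ["g"]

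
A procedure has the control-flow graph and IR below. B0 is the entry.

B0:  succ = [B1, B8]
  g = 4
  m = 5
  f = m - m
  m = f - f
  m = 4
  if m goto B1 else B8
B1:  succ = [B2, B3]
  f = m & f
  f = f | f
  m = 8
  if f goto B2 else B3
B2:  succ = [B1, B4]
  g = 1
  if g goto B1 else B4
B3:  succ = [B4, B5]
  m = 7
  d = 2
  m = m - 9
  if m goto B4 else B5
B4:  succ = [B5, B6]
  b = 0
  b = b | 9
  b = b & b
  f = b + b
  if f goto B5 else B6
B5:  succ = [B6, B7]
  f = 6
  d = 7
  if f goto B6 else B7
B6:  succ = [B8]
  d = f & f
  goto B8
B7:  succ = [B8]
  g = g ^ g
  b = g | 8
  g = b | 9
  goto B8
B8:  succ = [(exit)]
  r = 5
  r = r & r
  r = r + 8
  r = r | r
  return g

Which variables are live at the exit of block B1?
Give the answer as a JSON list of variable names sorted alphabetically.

Answer: ["f", "g", "m"]

Analysis:
Block summaries:
  B0 def {f,g,m} use ∅
  B1 def {f,m} use {f,m}
  B2 def {g} use ∅
  B3 def {d,m} use ∅
  B4 def {b,f} use ∅
  B5 def {d,f} use ∅
  B6 def {d} use {f}
  B7 def {b,g} use {g}
  B8 def {r} use {g}

Liveness:
  B0 li=∅ lo={f,g,m}
  B1 li={f,g,m} lo={f,g,m}
  B2 li={f,m} lo={f,g,m}
  B3 li={g} lo={g}
  B4 li={g} lo={f,g}
  B5 li={g} lo={f,g}
  B6 li={f,g} lo={g}
  B7 li={g} lo={g}
  B8 li={g} lo=∅

live-out(B1) = ["f", "g", "m"]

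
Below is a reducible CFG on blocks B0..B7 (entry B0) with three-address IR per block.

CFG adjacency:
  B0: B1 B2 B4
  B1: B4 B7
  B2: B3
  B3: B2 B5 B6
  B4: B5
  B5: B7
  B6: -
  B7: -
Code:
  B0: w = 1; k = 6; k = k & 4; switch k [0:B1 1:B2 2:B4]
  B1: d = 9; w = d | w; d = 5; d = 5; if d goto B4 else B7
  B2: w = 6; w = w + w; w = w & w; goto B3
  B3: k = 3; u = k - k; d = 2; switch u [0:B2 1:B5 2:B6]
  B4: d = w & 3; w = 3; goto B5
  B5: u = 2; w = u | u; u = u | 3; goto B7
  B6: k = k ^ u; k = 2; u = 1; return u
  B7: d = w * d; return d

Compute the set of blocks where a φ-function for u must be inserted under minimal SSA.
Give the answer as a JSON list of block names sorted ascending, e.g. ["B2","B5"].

idom tree: B1←B0 B2←B0 B3←B2 B4←B0 B5←B0 B6←B3 B7←B0
Join-block Dom:
  B2: preds {B0,B3}: {B0} ∩ {B0,B2,B3} = {B0}; idom=B0
  B4: preds {B0,B1}: {B0} ∩ {B0,B1} = {B0}; idom=B0
  B5: preds {B3,B4}: {B0,B2,B3} ∩ {B0,B4} = {B0}; idom=B0
  B7: preds {B1,B5}: {B0,B1} ∩ {B0,B5} = {B0}; idom=B0

DF walk-up:
  B2←B0: walk · to B0
  B2←B3: walk B3→B2 to B0
  B4←B0: walk · to B0
  B4←B1: walk B1 to B0
  B5←B3: walk B3→B2 to B0
  B5←B4: walk B4 to B0
  B7←B1: walk B1 to B0
  B7←B5: walk B5 to B0
  DF(B0)=∅
  DF(B1)={B4,B7}
  DF(B2)={B2,B5}
  DF(B3)={B2,B5}
  DF(B4)={B5}
  DF(B5)={B7}
  DF(B6)=∅
  DF(B7)=∅

φ for u: defs {B3,B5,B6}
  DF⁺ = {B2,B5,B7}

Answer: ["B2", "B5", "B7"]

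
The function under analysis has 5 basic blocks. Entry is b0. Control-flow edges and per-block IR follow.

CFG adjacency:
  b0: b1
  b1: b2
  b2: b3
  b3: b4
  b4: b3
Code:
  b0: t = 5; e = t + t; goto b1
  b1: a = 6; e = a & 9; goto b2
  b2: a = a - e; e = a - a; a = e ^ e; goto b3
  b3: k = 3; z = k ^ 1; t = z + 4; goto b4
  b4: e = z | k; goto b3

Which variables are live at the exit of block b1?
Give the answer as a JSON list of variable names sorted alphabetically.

Per-block:
  b0: def={e,t} ue=∅
  b1: def={a,e} ue=∅
  b2: def={a,e} ue={a,e}
  b3: def={k,t,z} ue=∅
  b4: def={e} ue={k,z}

Live sets:
  b0: in=∅ out=∅
  b1: in=∅ out={a,e}
  b2: in={a,e} out=∅
  b3: in=∅ out={k,z}
  b4: in={k,z} out=∅

live-out(b1) = ["a", "e"]

Answer: ["a", "e"]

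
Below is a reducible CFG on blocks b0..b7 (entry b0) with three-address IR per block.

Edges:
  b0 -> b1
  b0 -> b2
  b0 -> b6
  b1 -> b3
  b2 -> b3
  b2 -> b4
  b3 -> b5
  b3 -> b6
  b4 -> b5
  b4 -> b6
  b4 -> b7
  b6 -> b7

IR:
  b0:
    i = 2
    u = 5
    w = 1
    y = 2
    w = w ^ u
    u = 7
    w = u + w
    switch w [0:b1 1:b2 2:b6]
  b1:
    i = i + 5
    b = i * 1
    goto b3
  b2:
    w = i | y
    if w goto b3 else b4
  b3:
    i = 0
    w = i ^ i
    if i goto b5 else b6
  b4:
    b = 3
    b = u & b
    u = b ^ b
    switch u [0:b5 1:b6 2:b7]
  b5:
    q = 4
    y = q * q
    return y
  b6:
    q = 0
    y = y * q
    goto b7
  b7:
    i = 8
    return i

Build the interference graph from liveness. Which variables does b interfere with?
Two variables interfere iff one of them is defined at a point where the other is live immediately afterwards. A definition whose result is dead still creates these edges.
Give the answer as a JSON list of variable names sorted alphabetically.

Block summaries:
  b0: def={i,u,w,y} ue=∅
  b1: def={b,i} ue={i}
  b2: def={w} ue={i,y}
  b3: def={i,w} ue=∅
  b4: def={b,u} ue={u}
  b5: def={q,y} ue=∅
  b6: def={q,y} ue={y}
  b7: def={i} ue=∅

Liveness:
  b0: in=∅ out={i,u,y}
  b1: in={i,y} out={y}
  b2: in={i,u,y} out={u,y}
  b3: in={y} out={y}
  b4: in={u,y} out={y}
  b5: in=∅ out=∅
  b6: in={y} out=∅
  b7: in=∅ out=∅

Interfere edges:
  b↔{u,y}
  i↔{u,w,y}
  q↔{y}
  u↔{b,i,w,y}
  w↔{i,u,y}
  y↔{b,i,q,u,w}

N(b) = ["u", "y"]

Answer: ["u", "y"]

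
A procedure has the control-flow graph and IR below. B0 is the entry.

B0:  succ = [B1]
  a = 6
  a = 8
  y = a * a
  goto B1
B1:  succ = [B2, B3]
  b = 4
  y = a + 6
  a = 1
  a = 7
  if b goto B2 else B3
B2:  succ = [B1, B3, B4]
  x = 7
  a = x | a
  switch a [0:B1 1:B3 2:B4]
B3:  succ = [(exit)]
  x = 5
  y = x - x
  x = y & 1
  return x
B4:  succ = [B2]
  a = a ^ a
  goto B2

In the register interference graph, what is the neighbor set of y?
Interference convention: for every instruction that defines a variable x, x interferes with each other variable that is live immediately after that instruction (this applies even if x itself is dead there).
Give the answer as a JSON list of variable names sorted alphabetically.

Answer: ["a", "b"]

Working:
Block summaries:
  B0: def={a,y} ue=∅
  B1: def={a,b,y} ue={a}
  B2: def={a,x} ue={a}
  B3: def={x,y} ue=∅
  B4: def={a} ue={a}

Live sets:
  live B0: ∅→{a}
  live B1: {a}→{a}
  live B2: {a}→{a}
  live B3: ∅→∅
  live B4: {a}→{a}

Interference:
  a — {b,x,y}
  b — {a,y}
  x — {a}
  y — {a,b}

N(y) = ["a", "b"]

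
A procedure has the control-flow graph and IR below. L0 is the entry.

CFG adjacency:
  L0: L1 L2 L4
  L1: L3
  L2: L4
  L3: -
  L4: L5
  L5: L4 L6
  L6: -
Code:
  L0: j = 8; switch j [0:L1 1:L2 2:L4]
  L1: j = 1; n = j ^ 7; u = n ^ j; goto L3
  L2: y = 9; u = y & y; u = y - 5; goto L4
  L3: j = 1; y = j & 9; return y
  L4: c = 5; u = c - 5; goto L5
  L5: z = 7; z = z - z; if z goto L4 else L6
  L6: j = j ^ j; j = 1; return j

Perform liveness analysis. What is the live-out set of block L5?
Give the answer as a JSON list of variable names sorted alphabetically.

Per-block:
  L0: def={j} ue=∅
  L1: def={j,n,u} ue=∅
  L2: def={u,y} ue=∅
  L3: def={j,y} ue=∅
  L4: def={c,u} ue=∅
  L5: def={z} ue=∅
  L6: def={j} ue={j}

Backward fixpoint:
  L0 li=∅ lo={j}
  L1 li=∅ lo=∅
  L2 li={j} lo={j}
  L3 li=∅ lo=∅
  L4 li={j} lo={j}
  L5 li={j} lo={j}
  L6 li={j} lo=∅

live-out(L5) = ["j"]

Answer: ["j"]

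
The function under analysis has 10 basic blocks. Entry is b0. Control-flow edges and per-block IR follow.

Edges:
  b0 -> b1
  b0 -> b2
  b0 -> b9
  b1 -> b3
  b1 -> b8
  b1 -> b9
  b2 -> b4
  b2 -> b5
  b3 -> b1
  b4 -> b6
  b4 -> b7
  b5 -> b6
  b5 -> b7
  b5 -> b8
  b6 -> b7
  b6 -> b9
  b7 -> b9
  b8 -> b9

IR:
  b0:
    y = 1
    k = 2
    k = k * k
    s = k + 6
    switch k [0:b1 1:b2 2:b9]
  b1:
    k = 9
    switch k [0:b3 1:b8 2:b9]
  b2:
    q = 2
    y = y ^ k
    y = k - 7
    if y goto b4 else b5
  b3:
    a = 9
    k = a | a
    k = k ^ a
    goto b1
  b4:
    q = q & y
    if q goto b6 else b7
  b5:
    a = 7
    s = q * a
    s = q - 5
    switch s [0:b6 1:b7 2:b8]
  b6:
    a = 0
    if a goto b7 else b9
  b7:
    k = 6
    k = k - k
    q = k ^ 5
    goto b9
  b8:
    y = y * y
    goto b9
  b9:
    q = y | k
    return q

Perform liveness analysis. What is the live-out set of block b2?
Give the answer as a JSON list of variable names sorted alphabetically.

Per-block:
  b0: {k,s,y} / ∅
  b1: {k} / ∅
  b2: {q,y} / {k,y}
  b3: {a,k} / ∅
  b4: {q} / {q,y}
  b5: {a,s} / {q}
  b6: {a} / ∅
  b7: {k,q} / ∅
  b8: {y} / {y}
  b9: {q} / {k,y}

Live sets:
  live b0: ∅→{k,y}
  live b1: {y}→{k,y}
  live b2: {k,y}→{k,q,y}
  live b3: {y}→{y}
  live b4: {k,q,y}→{k,y}
  live b5: {k,q,y}→{k,y}
  live b6: {k,y}→{k,y}
  live b7: {y}→{k,y}
  live b8: {k,y}→{k,y}
  live b9: {k,y}→∅

live-out(b2) = ["k", "q", "y"]

Answer: ["k", "q", "y"]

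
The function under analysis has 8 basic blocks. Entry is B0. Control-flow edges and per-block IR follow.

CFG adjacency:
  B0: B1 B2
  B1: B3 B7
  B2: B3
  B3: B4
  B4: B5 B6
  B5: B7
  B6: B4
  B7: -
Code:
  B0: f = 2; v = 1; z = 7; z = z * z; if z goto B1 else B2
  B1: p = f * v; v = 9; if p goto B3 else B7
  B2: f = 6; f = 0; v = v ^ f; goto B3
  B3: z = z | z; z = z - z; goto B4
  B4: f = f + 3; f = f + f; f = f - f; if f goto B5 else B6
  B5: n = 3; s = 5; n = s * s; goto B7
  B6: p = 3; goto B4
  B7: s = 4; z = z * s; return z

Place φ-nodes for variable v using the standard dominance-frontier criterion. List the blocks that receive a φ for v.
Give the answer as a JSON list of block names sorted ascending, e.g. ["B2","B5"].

Answer: ["B3", "B7"]

Derivation:
idom tree: B1←B0 B2←B0 B3←B0 B4←B3 B5←B4 B6←B4 B7←B0
Dom at joins:
  B3: preds {B1,B2}: {B0,B1} ∩ {B0,B2} = {B0}; idom=B0
  B4: preds {B3,B6}: {B0,B3} ∩ {B0,B3,B4,B6} = {B0,B3}; idom=B3
  B7: preds {B1,B5}: {B0,B1} ∩ {B0,B3,B4,B5} = {B0}; idom=B0

DF derivation:
  B3←B1: walk B1 to B0
  B3←B2: walk B2 to B0
  B4←B3: walk · to B3
  B4←B6: walk B6→B4 to B3
  B7←B1: walk B1 to B0
  B7←B5: walk B5→B4→B3 to B0
  B0: DF=∅
  B1: DF={B3,B7}
  B2: DF={B3}
  B3: DF={B7}
  B4: DF={B4,B7}
  B5: DF={B7}
  B6: DF={B4}
  B7: DF=∅

φ for v: defs {B0,B1,B2}
  DF⁺ = {B3,B7}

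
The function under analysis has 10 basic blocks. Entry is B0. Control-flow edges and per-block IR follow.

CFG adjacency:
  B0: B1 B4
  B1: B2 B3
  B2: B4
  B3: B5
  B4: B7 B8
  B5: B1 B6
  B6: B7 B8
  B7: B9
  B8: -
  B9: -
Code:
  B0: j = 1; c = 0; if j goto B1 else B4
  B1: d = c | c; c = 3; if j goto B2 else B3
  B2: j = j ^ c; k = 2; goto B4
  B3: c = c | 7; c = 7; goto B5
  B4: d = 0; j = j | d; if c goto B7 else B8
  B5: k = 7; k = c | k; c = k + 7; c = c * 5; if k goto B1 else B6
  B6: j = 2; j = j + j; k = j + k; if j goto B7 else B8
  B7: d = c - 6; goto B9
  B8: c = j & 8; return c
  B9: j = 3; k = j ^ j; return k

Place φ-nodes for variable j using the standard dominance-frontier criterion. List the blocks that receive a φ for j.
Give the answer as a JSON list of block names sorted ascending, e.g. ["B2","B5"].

Answer: ["B4", "B7", "B8"]

Analysis:
idom tree: B1←B0 B2←B1 B3←B1 B4←B0 B5←B3 B6←B5 B7←B0 B8←B0 B9←B7
Dom∩ at merges:
  B1: preds {B0,B5}: {B0} ∩ {B0,B1,B3,B5} = {B0}; idom=B0
  B4: preds {B0,B2}: {B0} ∩ {B0,B1,B2} = {B0}; idom=B0
  B7: preds {B4,B6}: {B0,B4} ∩ {B0,B1,B3,B5,B6} = {B0}; idom=B0
  B8: preds {B4,B6}: {B0,B4} ∩ {B0,B1,B3,B5,B6} = {B0}; idom=B0

Frontier:
  join B1 pred B0: · stop@B0
  join B1 pred B5: B5→B3→B1 stop@B0
  join B4 pred B0: · stop@B0
  join B4 pred B2: B2→B1 stop@B0
  join B7 pred B4: B4 stop@B0
  join B7 pred B6: B6→B5→B3→B1 stop@B0
  join B8 pred B4: B4 stop@B0
  join B8 pred B6: B6→B5→B3→B1 stop@B0
  DF(B0)=∅
  DF(B1)={B1,B4,B7,B8}
  DF(B2)={B4}
  DF(B3)={B1,B7,B8}
  DF(B4)={B7,B8}
  DF(B5)={B1,B7,B8}
  DF(B6)={B7,B8}
  DF(B7)=∅
  DF(B8)=∅
  DF(B9)=∅

φ for j: defs {B0,B2,B4,B6,B9}
  DF⁺ = {B4,B7,B8}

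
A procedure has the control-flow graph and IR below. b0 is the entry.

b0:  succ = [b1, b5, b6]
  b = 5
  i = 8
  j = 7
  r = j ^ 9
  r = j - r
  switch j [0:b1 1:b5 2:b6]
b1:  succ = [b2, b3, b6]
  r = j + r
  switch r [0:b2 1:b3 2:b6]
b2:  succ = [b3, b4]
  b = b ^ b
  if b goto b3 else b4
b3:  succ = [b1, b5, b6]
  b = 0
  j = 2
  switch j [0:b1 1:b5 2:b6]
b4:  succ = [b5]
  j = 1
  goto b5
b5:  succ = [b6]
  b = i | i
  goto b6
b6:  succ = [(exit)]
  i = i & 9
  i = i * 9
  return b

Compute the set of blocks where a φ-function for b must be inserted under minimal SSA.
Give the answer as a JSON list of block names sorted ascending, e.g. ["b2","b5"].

Answer: ["b1", "b3", "b5", "b6"]

Derivation:
idom tree: b1←b0 b2←b1 b3←b1 b4←b2 b5←b0 b6←b0
Dom at joins:
  b1: preds {b0,b3}: {b0} ∩ {b0,b1,b3} = {b0}; idom=b0
  b3: preds {b1,b2}: {b0,b1} ∩ {b0,b1,b2} = {b0,b1}; idom=b1
  b5: preds {b0,b3,b4}: {b0} ∩ {b0,b1,b3} ∩ {b0,b1,b2,b4} = {b0}; idom=b0
  b6: preds {b0,b1,b3,b5}: {b0} ∩ {b0,b1} ∩ {b0,b1,b3} ∩ {b0,b5} = {b0}; idom=b0

DF derivation:
  b1←b0: walk · to b0
  b1←b3: walk b3→b1 to b0
  b3←b1: walk · to b1
  b3←b2: walk b2 to b1
  b5←b0: walk · to b0
  b5←b3: walk b3→b1 to b0
  b5←b4: walk b4→b2→b1 to b0
  b6←b0: walk · to b0
  b6←b1: walk b1 to b0
  b6←b3: walk b3→b1 to b0
  b6←b5: walk b5 to b0
  b0 → ∅
  b1 → {b1,b5,b6}
  b2 → {b3,b5}
  b3 → {b1,b5,b6}
  b4 → {b5}
  b5 → {b6}
  b6 → ∅

φ for b: defs {b0,b2,b3,b5}
  DF⁺ = {b1,b3,b5,b6}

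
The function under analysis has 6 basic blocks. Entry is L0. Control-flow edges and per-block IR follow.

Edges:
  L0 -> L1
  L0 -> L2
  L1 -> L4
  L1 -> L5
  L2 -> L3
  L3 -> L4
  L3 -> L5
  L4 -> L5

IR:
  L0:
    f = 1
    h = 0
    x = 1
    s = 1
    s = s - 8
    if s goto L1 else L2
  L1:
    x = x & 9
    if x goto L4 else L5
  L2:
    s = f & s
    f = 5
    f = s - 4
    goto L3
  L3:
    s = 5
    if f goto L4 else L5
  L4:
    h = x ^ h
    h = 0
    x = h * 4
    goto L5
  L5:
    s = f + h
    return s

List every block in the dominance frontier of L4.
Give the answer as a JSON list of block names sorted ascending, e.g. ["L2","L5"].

idom tree: L1←L0 L2←L0 L3←L2 L4←L0 L5←L0
Dom at joins:
  L4: preds {L1,L3}: {L0,L1} ∩ {L0,L2,L3} = {L0}; idom=L0
  L5: preds {L1,L3,L4}: {L0,L1} ∩ {L0,L2,L3} ∩ {L0,L4} = {L0}; idom=L0

DF walk-up:
  join L4 pred L1: L1 stop@L0
  join L4 pred L3: L3→L2 stop@L0
  join L5 pred L1: L1 stop@L0
  join L5 pred L3: L3→L2 stop@L0
  join L5 pred L4: L4 stop@L0
  DF(L0)=∅
  DF(L1)={L4,L5}
  DF(L2)={L4,L5}
  DF(L3)={L4,L5}
  DF(L4)={L5}
  DF(L5)=∅

DF(L4) = ["L5"]

Answer: ["L5"]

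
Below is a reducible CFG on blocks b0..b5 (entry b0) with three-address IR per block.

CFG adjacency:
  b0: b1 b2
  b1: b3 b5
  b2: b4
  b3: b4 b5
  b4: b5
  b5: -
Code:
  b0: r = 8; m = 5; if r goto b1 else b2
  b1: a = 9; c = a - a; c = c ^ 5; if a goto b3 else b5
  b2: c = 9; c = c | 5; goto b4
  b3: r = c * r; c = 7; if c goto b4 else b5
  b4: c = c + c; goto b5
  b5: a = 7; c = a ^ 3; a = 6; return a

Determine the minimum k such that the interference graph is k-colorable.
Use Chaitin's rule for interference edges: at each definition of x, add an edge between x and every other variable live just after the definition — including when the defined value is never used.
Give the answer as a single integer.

def/use:
  b0: {m,r} / ∅
  b1: {a,c} / ∅
  b2: {c} / ∅
  b3: {c,r} / {c,r}
  b4: {c} / {c}
  b5: {a,c} / ∅

Liveness:
  live b0: ∅→{r}
  live b1: {r}→{c,r}
  live b2: ∅→{c}
  live b3: {c,r}→{c}
  live b4: {c}→∅
  live b5: ∅→∅

Interference:
  a: {c,r}
  c: {a,r}
  m: {r}
  r: {a,c,m}

Colouring:
  {a,c,r} pairwise interfere (3-clique) ⇒ χ ≥ 3
  assign a→c1 c→c2 m→c1 r→c0 — no edge inside a register ⇒ χ ≤ 3
  χ = 3

Answer: 3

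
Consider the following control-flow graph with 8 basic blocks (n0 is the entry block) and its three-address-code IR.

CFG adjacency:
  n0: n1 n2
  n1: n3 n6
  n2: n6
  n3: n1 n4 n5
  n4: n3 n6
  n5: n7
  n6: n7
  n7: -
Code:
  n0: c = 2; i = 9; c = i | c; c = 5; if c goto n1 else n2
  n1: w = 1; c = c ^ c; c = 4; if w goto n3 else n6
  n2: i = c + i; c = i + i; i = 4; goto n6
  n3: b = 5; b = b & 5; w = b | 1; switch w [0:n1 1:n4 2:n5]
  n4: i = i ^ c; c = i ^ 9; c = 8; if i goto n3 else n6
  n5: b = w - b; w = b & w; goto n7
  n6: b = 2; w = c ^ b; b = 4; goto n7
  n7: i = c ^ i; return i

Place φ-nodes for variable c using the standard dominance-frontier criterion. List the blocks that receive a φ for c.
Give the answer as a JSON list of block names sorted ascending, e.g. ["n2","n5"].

idom tree: n1←n0 n2←n0 n3←n1 n4←n3 n5←n3 n6←n0 n7←n0
Dom at joins:
  n1: preds {n0,n3}: {n0} ∩ {n0,n1,n3} = {n0}; idom=n0
  n3: preds {n1,n4}: {n0,n1} ∩ {n0,n1,n3,n4} = {n0,n1}; idom=n1
  n6: preds {n1,n2,n4}: {n0,n1} ∩ {n0,n2} ∩ {n0,n1,n3,n4} = {n0}; idom=n0
  n7: preds {n5,n6}: {n0,n1,n3,n5} ∩ {n0,n6} = {n0}; idom=n0

Frontier:
  join n1 pred n0: · stop@n0
  join n1 pred n3: n3→n1 stop@n0
  join n3 pred n1: · stop@n1
  join n3 pred n4: n4→n3 stop@n1
  join n6 pred n1: n1 stop@n0
  join n6 pred n2: n2 stop@n0
  join n6 pred n4: n4→n3→n1 stop@n0
  join n7 pred n5: n5→n3→n1 stop@n0
  join n7 pred n6: n6 stop@n0
  n0 → ∅
  n1 → {n1,n6,n7}
  n2 → {n6}
  n3 → {n1,n3,n6,n7}
  n4 → {n3,n6}
  n5 → {n7}
  n6 → {n7}
  n7 → ∅

φ for c: defs {n0,n1,n2,n4}
  DF⁺ = {n1,n3,n6,n7}

Answer: ["n1", "n3", "n6", "n7"]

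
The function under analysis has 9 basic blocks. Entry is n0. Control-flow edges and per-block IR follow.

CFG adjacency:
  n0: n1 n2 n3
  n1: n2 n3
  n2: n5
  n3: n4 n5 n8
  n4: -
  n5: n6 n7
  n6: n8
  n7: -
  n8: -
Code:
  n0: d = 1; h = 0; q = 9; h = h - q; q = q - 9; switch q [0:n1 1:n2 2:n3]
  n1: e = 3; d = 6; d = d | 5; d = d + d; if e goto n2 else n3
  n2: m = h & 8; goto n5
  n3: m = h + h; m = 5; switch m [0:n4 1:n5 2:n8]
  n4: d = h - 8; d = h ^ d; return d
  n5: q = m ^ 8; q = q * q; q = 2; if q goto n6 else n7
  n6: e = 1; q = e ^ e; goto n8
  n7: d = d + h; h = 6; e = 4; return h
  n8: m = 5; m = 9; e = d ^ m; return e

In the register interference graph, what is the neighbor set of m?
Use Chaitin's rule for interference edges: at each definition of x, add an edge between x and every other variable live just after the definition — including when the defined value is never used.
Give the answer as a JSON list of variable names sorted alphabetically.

Per-block:
  n0 def {d,h,q} use ∅
  n1 def {d,e} use ∅
  n2 def {m} use {h}
  n3 def {m} use {h}
  n4 def {d} use {h}
  n5 def {q} use {m}
  n6 def {e,q} use ∅
  n7 def {d,e,h} use {d,h}
  n8 def {e,m} use {d}

Backward fixpoint:
  live n0: ∅→{d,h}
  live n1: {h}→{d,h}
  live n2: {d,h}→{d,h,m}
  live n3: {d,h}→{d,h,m}
  live n4: {h}→∅
  live n5: {d,h,m}→{d,h}
  live n6: {d}→{d}
  live n7: {d,h}→∅
  live n8: {d}→∅

Interference:
  d↔{e,h,m,q}
  e↔{d,h}
  h↔{d,e,m,q}
  m↔{d,h}
  q↔{d,h}

N(m) = ["d", "h"]

Answer: ["d", "h"]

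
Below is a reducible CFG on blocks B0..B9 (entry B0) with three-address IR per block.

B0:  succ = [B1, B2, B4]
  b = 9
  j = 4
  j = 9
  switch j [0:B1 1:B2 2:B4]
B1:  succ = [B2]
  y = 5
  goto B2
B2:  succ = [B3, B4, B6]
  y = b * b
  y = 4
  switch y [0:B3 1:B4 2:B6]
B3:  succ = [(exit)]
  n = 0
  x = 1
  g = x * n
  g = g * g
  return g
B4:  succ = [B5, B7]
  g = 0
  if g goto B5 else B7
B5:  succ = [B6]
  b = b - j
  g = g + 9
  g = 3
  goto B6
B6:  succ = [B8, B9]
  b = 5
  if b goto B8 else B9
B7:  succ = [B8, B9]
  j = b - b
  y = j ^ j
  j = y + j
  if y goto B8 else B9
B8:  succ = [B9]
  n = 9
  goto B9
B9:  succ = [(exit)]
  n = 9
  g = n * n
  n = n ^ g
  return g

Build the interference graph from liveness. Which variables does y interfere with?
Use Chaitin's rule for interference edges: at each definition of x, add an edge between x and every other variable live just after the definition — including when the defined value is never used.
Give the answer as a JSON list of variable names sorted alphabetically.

Answer: ["b", "j"]

Analysis:
Per-block:
  B0: {b,j} / ∅
  B1: {y} / ∅
  B2: {y} / {b}
  B3: {g,n,x} / ∅
  B4: {g} / ∅
  B5: {b,g} / {b,g,j}
  B6: {b} / ∅
  B7: {j,y} / {b}
  B8: {n} / ∅
  B9: {g,n} / ∅

Backward fixpoint:
  live B0: ∅→{b,j}
  live B1: {b,j}→{b,j}
  live B2: {b,j}→{b,j}
  live B3: ∅→∅
  live B4: {b,j}→{b,g,j}
  live B5: {b,g,j}→∅
  live B6: ∅→∅
  live B7: {b}→∅
  live B8: ∅→∅
  live B9: ∅→∅

Interference:
  b: {g,j,y}
  g: {b,j,n}
  j: {b,g,y}
  n: {g,x}
  x: {n}
  y: {b,j}

N(y) = ["b", "j"]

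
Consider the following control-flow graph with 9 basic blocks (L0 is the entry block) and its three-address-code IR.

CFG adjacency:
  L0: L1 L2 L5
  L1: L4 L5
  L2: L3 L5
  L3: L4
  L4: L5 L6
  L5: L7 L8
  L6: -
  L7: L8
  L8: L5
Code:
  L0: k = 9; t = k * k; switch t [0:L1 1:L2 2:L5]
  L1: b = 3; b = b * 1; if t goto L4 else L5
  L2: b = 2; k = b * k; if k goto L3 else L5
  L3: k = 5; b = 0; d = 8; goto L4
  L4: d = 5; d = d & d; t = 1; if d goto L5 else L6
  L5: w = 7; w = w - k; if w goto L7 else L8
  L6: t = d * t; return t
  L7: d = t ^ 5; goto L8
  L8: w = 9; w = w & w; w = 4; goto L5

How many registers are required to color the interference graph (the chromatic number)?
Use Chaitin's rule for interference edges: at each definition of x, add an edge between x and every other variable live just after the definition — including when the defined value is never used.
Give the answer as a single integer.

Block summaries:
  L0 def {k,t} use ∅
  L1 def {b} use {t}
  L2 def {b,k} use {k}
  L3 def {b,d,k} use ∅
  L4 def {d,t} use ∅
  L5 def {w} use {k}
  L6 def {t} use {d,t}
  L7 def {d} use {t}
  L8 def {w} use ∅

Live sets:
  live L0: ∅→{k,t}
  live L1: {k,t}→{k,t}
  live L2: {k,t}→{k,t}
  live L3: ∅→{k}
  live L4: {k}→{d,k,t}
  live L5: {k,t}→{k,t}
  live L6: {d,t}→∅
  live L7: {k,t}→{k,t}
  live L8: {k,t}→{k,t}

Interference:
  b↔{k,t}
  d↔{k,t}
  k↔{b,d,t,w}
  t↔{b,d,k,w}
  w↔{k,t}

Colouring:
  {b,k,t} pairwise interfere (3-clique) ⇒ χ ≥ 3
  assign b→R2 d→R2 k→R0 t→R1 w→R2 — no edge inside a register ⇒ χ ≤ 3
  χ = 3

Answer: 3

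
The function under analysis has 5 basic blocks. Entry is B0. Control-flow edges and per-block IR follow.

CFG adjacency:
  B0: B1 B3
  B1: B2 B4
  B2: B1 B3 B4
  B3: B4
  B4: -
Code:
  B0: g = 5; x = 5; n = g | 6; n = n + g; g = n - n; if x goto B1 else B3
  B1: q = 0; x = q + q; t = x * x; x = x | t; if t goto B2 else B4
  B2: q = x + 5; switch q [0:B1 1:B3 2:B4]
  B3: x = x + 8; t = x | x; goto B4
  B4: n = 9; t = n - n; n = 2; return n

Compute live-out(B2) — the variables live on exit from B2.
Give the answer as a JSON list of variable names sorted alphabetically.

Per-block:
  B0 def {g,n,x} use ∅
  B1 def {q,t,x} use ∅
  B2 def {q} use {x}
  B3 def {t,x} use {x}
  B4 def {n,t} use ∅

Backward fixpoint:
  B0: in=∅ out={x}
  B1: in=∅ out={x}
  B2: in={x} out={x}
  B3: in={x} out=∅
  B4: in=∅ out=∅

live-out(B2) = ["x"]

Answer: ["x"]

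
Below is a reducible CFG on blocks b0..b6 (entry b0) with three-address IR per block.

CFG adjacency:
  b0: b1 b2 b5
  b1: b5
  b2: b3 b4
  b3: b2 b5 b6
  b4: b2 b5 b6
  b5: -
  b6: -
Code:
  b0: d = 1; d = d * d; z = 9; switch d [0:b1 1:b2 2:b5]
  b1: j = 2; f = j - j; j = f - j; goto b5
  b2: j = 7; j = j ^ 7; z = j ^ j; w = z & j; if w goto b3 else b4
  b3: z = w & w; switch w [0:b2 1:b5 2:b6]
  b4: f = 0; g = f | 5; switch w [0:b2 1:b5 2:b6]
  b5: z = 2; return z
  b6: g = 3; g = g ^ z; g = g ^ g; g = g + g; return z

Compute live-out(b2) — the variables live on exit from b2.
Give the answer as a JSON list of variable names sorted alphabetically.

def/use:
  b0 def {d,z} use ∅
  b1 def {f,j} use ∅
  b2 def {j,w,z} use ∅
  b3 def {z} use {w}
  b4 def {f,g} use {w}
  b5 def {z} use ∅
  b6 def {g} use {z}

Live sets:
  b0: in=∅ out=∅
  b1: in=∅ out=∅
  b2: in=∅ out={w,z}
  b3: in={w} out={z}
  b4: in={w,z} out={z}
  b5: in=∅ out=∅
  b6: in={z} out=∅

live-out(b2) = ["w", "z"]

Answer: ["w", "z"]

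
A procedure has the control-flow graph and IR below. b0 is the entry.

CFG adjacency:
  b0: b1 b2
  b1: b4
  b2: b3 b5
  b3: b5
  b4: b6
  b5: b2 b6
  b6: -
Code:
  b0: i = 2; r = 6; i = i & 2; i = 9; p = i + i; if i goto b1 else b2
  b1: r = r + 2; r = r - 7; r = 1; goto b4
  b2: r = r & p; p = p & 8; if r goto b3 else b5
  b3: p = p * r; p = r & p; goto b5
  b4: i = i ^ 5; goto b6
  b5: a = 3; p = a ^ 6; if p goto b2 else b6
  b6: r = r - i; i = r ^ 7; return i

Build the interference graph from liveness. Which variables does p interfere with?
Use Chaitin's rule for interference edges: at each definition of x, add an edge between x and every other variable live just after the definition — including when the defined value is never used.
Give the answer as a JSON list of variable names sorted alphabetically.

Per-block:
  b0: def={i,p,r} ue=∅
  b1: def={r} ue={r}
  b2: def={p,r} ue={p,r}
  b3: def={p} ue={p,r}
  b4: def={i} ue={i}
  b5: def={a,p} ue=∅
  b6: def={i,r} ue={i,r}

Live sets:
  b0 li=∅ lo={i,p,r}
  b1 li={i,r} lo={i,r}
  b2 li={i,p,r} lo={i,p,r}
  b3 li={i,p,r} lo={i,r}
  b4 li={i,r} lo={i,r}
  b5 li={i,r} lo={i,p,r}
  b6 li={i,r} lo=∅

Conflict graph:
  a — {i,r}
  i — {a,p,r}
  p — {i,r}
  r — {a,i,p}

N(p) = ["i", "r"]

Answer: ["i", "r"]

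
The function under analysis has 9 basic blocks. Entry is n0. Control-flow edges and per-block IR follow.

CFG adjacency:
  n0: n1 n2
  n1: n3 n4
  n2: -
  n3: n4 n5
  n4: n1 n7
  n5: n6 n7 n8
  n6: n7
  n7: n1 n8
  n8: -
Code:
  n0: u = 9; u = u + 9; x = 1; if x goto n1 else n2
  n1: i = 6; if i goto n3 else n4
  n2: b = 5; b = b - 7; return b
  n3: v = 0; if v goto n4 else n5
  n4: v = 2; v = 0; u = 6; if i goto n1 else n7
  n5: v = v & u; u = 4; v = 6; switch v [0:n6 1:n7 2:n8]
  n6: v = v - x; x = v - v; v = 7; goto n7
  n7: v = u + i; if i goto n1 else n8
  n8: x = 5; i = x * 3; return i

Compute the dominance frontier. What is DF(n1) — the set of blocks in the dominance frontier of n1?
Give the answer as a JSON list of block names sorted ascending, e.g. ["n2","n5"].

idom tree: n1←n0 n2←n0 n3←n1 n4←n1 n5←n3 n6←n5 n7←n1 n8←n1
Dom at joins:
  n1: preds {n0,n4,n7}: {n0} ∩ {n0,n1,n4} ∩ {n0,n1,n7} = {n0}; idom=n0
  n4: preds {n1,n3}: {n0,n1} ∩ {n0,n1,n3} = {n0,n1}; idom=n1
  n7: preds {n4,n5,n6}: {n0,n1,n4} ∩ {n0,n1,n3,n5} ∩ {n0,n1,n3,n5,n6} = {n0,n1}; idom=n1
  n8: preds {n5,n7}: {n0,n1,n3,n5} ∩ {n0,n1,n7} = {n0,n1}; idom=n1

Frontier:
  n1←n0: walk · to n0
  n1←n4: walk n4→n1 to n0
  n1←n7: walk n7→n1 to n0
  n4←n1: walk · to n1
  n4←n3: walk n3 to n1
  n7←n4: walk n4 to n1
  n7←n5: walk n5→n3 to n1
  n7←n6: walk n6→n5→n3 to n1
  n8←n5: walk n5→n3 to n1
  n8←n7: walk n7 to n1
  n0: DF=∅
  n1: DF={n1}
  n2: DF=∅
  n3: DF={n4,n7,n8}
  n4: DF={n1,n7}
  n5: DF={n7,n8}
  n6: DF={n7}
  n7: DF={n1,n8}
  n8: DF=∅

DF(n1) = ["n1"]

Answer: ["n1"]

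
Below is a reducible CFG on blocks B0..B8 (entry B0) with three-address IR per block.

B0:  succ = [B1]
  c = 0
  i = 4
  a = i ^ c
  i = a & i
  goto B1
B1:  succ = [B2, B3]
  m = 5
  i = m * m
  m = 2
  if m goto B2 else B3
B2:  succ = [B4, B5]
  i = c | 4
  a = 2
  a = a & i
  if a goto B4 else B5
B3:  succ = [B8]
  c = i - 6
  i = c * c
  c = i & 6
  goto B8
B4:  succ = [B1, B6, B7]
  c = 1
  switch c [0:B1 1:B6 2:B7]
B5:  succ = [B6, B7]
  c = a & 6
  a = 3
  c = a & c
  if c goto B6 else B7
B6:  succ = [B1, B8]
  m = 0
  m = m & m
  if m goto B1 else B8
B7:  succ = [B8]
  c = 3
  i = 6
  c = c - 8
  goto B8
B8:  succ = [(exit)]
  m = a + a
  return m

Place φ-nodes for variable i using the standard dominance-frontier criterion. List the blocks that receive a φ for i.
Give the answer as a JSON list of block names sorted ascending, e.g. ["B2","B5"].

Answer: ["B1", "B8"]

Analysis:
idom tree: B1←B0 B2←B1 B3←B1 B4←B2 B5←B2 B6←B2 B7←B2 B8←B1
Dom∩ at merges:
  B1: preds {B0,B4,B6}: {B0} ∩ {B0,B1,B2,B4} ∩ {B0,B1,B2,B6} = {B0}; idom=B0
  B6: preds {B4,B5}: {B0,B1,B2,B4} ∩ {B0,B1,B2,B5} = {B0,B1,B2}; idom=B2
  B7: preds {B4,B5}: {B0,B1,B2,B4} ∩ {B0,B1,B2,B5} = {B0,B1,B2}; idom=B2
  B8: preds {B3,B6,B7}: {B0,B1,B3} ∩ {B0,B1,B2,B6} ∩ {B0,B1,B2,B7} = {B0,B1}; idom=B1

DF derivation:
  join B1 pred B0: · stop@B0
  join B1 pred B4: B4→B2→B1 stop@B0
  join B1 pred B6: B6→B2→B1 stop@B0
  join B6 pred B4: B4 stop@B2
  join B6 pred B5: B5 stop@B2
  join B7 pred B4: B4 stop@B2
  join B7 pred B5: B5 stop@B2
  join B8 pred B3: B3 stop@B1
  join B8 pred B6: B6→B2 stop@B1
  join B8 pred B7: B7→B2 stop@B1
  DF(B0)=∅
  DF(B1)={B1}
  DF(B2)={B1,B8}
  DF(B3)={B8}
  DF(B4)={B1,B6,B7}
  DF(B5)={B6,B7}
  DF(B6)={B1,B8}
  DF(B7)={B8}
  DF(B8)=∅

φ for i: defs {B0,B1,B2,B3,B7}
  DF⁺ = {B1,B8}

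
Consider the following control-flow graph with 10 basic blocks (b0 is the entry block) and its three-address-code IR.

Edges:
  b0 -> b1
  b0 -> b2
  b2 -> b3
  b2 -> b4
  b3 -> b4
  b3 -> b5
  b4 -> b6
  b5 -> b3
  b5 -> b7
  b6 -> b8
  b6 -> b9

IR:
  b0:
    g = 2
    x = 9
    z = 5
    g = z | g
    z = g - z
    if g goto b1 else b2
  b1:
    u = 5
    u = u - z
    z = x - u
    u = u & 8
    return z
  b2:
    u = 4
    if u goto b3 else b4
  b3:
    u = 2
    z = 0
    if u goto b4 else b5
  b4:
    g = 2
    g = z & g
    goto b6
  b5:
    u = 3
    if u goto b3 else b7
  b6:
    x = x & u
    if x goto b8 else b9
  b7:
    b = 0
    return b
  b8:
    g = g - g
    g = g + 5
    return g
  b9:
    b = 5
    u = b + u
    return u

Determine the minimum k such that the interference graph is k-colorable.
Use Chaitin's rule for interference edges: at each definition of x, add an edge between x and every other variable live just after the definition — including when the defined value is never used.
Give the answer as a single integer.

Answer: 4

Working:
Block summaries:
  b0: def={g,x,z} ue=∅
  b1: def={u,z} ue={x,z}
  b2: def={u} ue=∅
  b3: def={u,z} ue=∅
  b4: def={g} ue={z}
  b5: def={u} ue=∅
  b6: def={x} ue={u,x}
  b7: def={b} ue=∅
  b8: def={g} ue={g}
  b9: def={b,u} ue={u}

Backward fixpoint:
  b0: in=∅ out={x,z}
  b1: in={x,z} out=∅
  b2: in={x,z} out={u,x,z}
  b3: in={x} out={u,x,z}
  b4: in={u,x,z} out={g,u,x}
  b5: in={x} out={x}
  b6: in={g,u,x} out={g,u}
  b7: in=∅ out=∅
  b8: in={g} out=∅
  b9: in={u} out=∅

Interference:
  b: {u}
  g: {u,x,z}
  u: {b,g,x,z}
  x: {g,u,z}
  z: {g,u,x}

Chromatic number:
  clique {g,u,x,z} ⇒ need ≥ 4
  4-colouring: c0={u}  c1={b,g}  c2={x}  c3={z}
  χ = 4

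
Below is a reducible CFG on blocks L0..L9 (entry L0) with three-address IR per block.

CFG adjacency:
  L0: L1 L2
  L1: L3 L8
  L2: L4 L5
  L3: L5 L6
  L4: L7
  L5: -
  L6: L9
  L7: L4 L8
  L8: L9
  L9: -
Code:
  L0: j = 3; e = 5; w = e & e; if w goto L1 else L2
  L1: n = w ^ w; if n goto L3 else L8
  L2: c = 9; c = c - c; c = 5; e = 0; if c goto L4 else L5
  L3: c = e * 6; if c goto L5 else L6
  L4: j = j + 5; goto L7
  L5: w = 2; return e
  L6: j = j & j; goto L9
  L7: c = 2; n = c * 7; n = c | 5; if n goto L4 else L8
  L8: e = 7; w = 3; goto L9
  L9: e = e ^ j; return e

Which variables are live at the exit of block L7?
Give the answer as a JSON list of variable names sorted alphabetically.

Per-block:
  L0 def {e,j,w} use ∅
  L1 def {n} use {w}
  L2 def {c,e} use ∅
  L3 def {c} use {e}
  L4 def {j} use {j}
  L5 def {w} use {e}
  L6 def {j} use {j}
  L7 def {c,n} use ∅
  L8 def {e,w} use ∅
  L9 def {e} use {e,j}

Backward fixpoint:
  L0 li=∅ lo={e,j,w}
  L1 li={e,j,w} lo={e,j}
  L2 li={j} lo={e,j}
  L3 li={e,j} lo={e,j}
  L4 li={j} lo={j}
  L5 li={e} lo=∅
  L6 li={e,j} lo={e,j}
  L7 li={j} lo={j}
  L8 li={j} lo={e,j}
  L9 li={e,j} lo=∅

live-out(L7) = ["j"]

Answer: ["j"]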